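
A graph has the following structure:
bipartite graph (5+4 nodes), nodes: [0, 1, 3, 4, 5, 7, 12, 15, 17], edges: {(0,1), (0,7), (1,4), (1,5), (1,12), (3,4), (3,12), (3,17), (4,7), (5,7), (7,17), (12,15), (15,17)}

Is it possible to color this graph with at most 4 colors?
Yes, G is 4-colorable

A valid 4-coloring: color 1: [1, 3, 7, 15]; color 2: [0, 4, 5, 12, 17].
(χ(G) = 2 ≤ 4.)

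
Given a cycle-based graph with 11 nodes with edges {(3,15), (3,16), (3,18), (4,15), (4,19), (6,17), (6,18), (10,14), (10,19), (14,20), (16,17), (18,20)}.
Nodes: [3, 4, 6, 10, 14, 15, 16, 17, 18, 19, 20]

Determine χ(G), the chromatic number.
χ(G) = 3

Clique number ω(G) = 2 (lower bound: χ ≥ ω).
Odd cycle [6, 18, 3, 16, 17] needs 3 colors (χ ≥ 3).
The coloring below uses 3 colors, so χ(G) = 3.
A valid 3-coloring: color 1: [14, 15, 16, 18, 19]; color 2: [3, 4, 10, 17, 20]; color 3: [6].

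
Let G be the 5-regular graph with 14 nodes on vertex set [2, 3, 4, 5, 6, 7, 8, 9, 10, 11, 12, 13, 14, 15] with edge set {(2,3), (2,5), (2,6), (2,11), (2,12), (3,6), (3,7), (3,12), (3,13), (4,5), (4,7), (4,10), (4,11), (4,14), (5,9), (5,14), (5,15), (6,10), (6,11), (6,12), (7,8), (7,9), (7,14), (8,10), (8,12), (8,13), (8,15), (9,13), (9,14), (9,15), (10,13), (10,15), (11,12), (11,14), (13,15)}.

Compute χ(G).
χ(G) = 4

Clique number ω(G) = 4 (lower bound: χ ≥ ω).
The clique on [2, 6, 11, 12] has size 4, forcing χ ≥ 4, and the coloring below uses 4 colors, so χ(G) = 4.
A valid 4-coloring: color 1: [3, 9, 10, 11]; color 2: [5, 7, 12, 13]; color 3: [6, 14, 15]; color 4: [2, 4, 8].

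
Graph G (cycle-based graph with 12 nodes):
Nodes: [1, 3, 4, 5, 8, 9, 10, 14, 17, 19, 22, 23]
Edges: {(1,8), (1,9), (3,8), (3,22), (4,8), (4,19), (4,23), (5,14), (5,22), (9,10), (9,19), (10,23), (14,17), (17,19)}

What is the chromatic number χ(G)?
Clique number ω(G) = 2 (lower bound: χ ≥ ω).
Odd cycle [23, 4, 19, 9, 10] needs 3 colors (χ ≥ 3).
The coloring below uses 3 colors, so χ(G) = 3.
A valid 3-coloring: color 1: [3, 4, 5, 9, 17]; color 2: [8, 14, 19, 22, 23]; color 3: [1, 10].

χ(G) = 3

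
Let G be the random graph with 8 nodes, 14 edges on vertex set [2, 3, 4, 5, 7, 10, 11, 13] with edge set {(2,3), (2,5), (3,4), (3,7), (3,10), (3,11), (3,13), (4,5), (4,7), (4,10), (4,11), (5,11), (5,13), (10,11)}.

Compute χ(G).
Clique number ω(G) = 4 (lower bound: χ ≥ ω).
The clique on [3, 4, 10, 11] has size 4, forcing χ ≥ 4, and the coloring below uses 4 colors, so χ(G) = 4.
A valid 4-coloring: color 1: [3, 5]; color 2: [2, 4, 13]; color 3: [7, 11]; color 4: [10].

χ(G) = 4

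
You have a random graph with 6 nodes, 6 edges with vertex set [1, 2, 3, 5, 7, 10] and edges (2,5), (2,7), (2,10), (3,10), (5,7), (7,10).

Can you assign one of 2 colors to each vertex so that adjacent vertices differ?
No, G is not 2-colorable

The clique on vertices [2, 7, 10] has size 3 > 2, so it alone needs 3 colors.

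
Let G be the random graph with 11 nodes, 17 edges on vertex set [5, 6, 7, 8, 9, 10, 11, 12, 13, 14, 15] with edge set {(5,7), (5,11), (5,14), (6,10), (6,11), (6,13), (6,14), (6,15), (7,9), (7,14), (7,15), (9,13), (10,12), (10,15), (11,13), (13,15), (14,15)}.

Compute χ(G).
Clique number ω(G) = 3 (lower bound: χ ≥ ω).
Suppose a proper 3-coloring c exists. The clique [5, 7, 14] takes 3 distinct colors; by symmetry let c(5) = 1, c(7) = 2, c(14) = 3.
- Vertex 15: neighbors [7, 14] already have colors [2, 3] ⇒ c(15) = 1.
- Vertex 6: neighbors [15, 14] already have colors [1, 3] ⇒ c(6) = 2.
- Vertex 13: neighbors [15, 6] already have colors [1, 2] ⇒ c(13) = 3.
- Vertex 11: neighbors [5, 6, 13] already have colors [1, 2, 3] — all 3 colors blocked. Contradiction.
The forced assignments end in a contradiction, so G has no proper 3-coloring (χ ≥ 4).
The coloring below uses 4 colors, so χ(G) = 4.
A valid 4-coloring: color 1: [6, 7, 8, 12]; color 2: [5, 9, 15]; color 3: [10, 13, 14]; color 4: [11].

χ(G) = 4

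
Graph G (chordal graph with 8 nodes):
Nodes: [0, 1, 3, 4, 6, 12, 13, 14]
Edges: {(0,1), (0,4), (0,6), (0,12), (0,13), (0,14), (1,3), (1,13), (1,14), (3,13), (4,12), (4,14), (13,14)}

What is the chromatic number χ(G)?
Clique number ω(G) = 4 (lower bound: χ ≥ ω).
The clique on [0, 1, 13, 14] has size 4, forcing χ ≥ 4, and the coloring below uses 4 colors, so χ(G) = 4.
A valid 4-coloring: color 1: [0, 3]; color 2: [4, 6, 13]; color 3: [1, 12]; color 4: [14].

χ(G) = 4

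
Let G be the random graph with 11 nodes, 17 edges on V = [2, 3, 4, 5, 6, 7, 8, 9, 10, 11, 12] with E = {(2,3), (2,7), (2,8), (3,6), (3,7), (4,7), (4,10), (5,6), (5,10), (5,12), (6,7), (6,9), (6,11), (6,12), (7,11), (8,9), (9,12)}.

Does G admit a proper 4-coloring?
Yes, G is 4-colorable

A valid 4-coloring: color 1: [2, 6, 10]; color 2: [7, 8, 12]; color 3: [3, 4, 5, 9, 11].
(χ(G) = 3 ≤ 4.)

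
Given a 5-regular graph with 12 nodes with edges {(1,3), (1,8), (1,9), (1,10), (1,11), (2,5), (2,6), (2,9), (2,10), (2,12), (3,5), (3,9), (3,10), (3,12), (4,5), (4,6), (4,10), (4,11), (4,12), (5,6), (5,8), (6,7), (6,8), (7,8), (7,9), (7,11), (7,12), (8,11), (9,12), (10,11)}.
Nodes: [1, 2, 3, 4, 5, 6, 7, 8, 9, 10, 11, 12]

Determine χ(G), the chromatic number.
Clique number ω(G) = 3 (lower bound: χ ≥ ω).
Suppose a proper 3-coloring c exists. The clique [1, 3, 9] takes 3 distinct colors; by symmetry let c(1) = 1, c(3) = 2, c(9) = 3.
- Vertex 10: neighbors [1, 3] already have colors [1, 2] ⇒ c(10) = 3.
- Vertex 11: neighbors [1, 10] already have colors [1, 3] ⇒ c(11) = 2.
- Vertex 4: neighbors [11, 10] already have colors [2, 3] ⇒ c(4) = 1.
- Vertex 12: neighbors [4, 3, 9] already have colors [1, 2, 3] — all 3 colors blocked. Contradiction.
The forced assignments end in a contradiction, so G has no proper 3-coloring (χ ≥ 4).
The coloring below uses 4 colors, so χ(G) = 4.
A valid 4-coloring: color 1: [6, 9, 11]; color 2: [5, 7, 10]; color 3: [2, 3, 4, 8]; color 4: [1, 12].

χ(G) = 4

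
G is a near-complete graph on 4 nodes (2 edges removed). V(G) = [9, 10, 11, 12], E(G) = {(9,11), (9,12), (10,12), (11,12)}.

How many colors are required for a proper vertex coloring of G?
Clique number ω(G) = 3 (lower bound: χ ≥ ω).
The clique on [9, 11, 12] has size 3, forcing χ ≥ 3, and the coloring below uses 3 colors, so χ(G) = 3.
A valid 3-coloring: color 1: [12]; color 2: [9, 10]; color 3: [11].

χ(G) = 3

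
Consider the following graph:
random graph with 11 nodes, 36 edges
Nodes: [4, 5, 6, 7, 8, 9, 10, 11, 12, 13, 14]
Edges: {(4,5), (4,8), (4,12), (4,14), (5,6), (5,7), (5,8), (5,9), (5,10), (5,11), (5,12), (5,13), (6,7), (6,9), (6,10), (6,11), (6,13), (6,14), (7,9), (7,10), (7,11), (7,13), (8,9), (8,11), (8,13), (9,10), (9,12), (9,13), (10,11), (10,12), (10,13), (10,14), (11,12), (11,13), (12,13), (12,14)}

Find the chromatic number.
Clique number ω(G) = 6 (lower bound: χ ≥ ω).
The clique on [5, 6, 7, 9, 10, 13] has size 6, forcing χ ≥ 6, and the coloring below uses 6 colors, so χ(G) = 6.
A valid 6-coloring: color 1: [5, 14]; color 2: [4, 13]; color 3: [8, 10]; color 4: [9, 11]; color 5: [6, 12]; color 6: [7].

χ(G) = 6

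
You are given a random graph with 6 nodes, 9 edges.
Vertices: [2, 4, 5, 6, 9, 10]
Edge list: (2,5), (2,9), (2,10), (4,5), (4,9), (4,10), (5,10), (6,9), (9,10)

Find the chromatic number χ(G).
χ(G) = 3

Clique number ω(G) = 3 (lower bound: χ ≥ ω).
The clique on [2, 9, 10] has size 3, forcing χ ≥ 3, and the coloring below uses 3 colors, so χ(G) = 3.
A valid 3-coloring: color 1: [6, 10]; color 2: [5, 9]; color 3: [2, 4].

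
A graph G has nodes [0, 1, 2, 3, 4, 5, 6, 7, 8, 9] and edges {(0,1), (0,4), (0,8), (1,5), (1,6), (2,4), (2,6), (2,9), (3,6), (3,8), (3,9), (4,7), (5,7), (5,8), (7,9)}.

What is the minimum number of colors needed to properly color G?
Clique number ω(G) = 2 (lower bound: χ ≥ ω).
Odd cycle [4, 2, 6, 1, 0] needs 3 colors (χ ≥ 3).
The coloring below uses 3 colors, so χ(G) = 3.
A valid 3-coloring: color 1: [1, 2, 7, 8]; color 2: [0, 3, 5]; color 3: [4, 6, 9].

χ(G) = 3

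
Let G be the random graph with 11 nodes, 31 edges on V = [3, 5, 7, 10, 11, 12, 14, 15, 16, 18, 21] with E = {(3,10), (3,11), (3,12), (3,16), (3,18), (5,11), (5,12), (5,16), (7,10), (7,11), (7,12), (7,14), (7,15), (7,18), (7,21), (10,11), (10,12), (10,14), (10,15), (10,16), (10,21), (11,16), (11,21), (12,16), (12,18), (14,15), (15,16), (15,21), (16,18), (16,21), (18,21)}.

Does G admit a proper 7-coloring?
A valid 7-coloring: color 1: [5, 10, 18]; color 2: [7, 16]; color 3: [11, 12, 15]; color 4: [3, 14, 21].
(χ(G) = 4 ≤ 7.)

Yes, G is 7-colorable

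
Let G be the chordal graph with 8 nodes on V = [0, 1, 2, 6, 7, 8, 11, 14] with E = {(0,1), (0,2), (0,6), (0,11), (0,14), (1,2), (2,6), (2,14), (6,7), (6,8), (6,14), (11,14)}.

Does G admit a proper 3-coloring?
The clique on vertices [0, 2, 6, 14] has size 4 > 3, so it alone needs 4 colors.

No, G is not 3-colorable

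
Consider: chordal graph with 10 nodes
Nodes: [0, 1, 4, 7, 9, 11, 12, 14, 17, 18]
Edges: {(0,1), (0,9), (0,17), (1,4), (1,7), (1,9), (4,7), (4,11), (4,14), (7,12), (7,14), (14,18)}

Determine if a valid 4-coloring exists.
Yes, G is 4-colorable

A valid 4-coloring: color 1: [1, 11, 12, 14, 17]; color 2: [0, 7, 18]; color 3: [4, 9].
(χ(G) = 3 ≤ 4.)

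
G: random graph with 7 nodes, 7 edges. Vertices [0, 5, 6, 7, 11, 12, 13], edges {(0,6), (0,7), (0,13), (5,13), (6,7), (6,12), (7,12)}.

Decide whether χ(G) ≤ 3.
Yes, G is 3-colorable

A valid 3-coloring: color 1: [0, 5, 11, 12]; color 2: [7, 13]; color 3: [6].
(χ(G) = 3 ≤ 3.)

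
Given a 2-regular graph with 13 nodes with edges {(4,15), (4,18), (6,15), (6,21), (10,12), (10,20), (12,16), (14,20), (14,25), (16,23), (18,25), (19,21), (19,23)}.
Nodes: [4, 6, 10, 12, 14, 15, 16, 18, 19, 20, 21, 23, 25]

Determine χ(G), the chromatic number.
χ(G) = 3

Clique number ω(G) = 2 (lower bound: χ ≥ ω).
Odd cycle [10, 12, 16, 23, 19, 21, 6, 15, 4, 18, 25, 14, 20] needs 3 colors (χ ≥ 3).
The coloring below uses 3 colors, so χ(G) = 3.
A valid 3-coloring: color 1: [6, 10, 14, 16, 18, 19]; color 2: [4, 12, 20, 21, 23, 25]; color 3: [15].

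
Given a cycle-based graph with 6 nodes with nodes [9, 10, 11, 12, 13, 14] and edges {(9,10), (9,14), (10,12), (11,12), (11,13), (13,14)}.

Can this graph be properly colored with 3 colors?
Yes, G is 3-colorable

A valid 3-coloring: color 1: [10, 11, 14]; color 2: [9, 12, 13].
(χ(G) = 2 ≤ 3.)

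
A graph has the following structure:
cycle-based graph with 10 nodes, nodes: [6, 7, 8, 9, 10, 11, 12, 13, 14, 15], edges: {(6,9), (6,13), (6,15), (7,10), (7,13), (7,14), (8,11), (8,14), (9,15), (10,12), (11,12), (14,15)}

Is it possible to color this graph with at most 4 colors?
Yes, G is 4-colorable

A valid 4-coloring: color 1: [6, 10, 11, 14]; color 2: [7, 8, 12, 15]; color 3: [9, 13].
(χ(G) = 3 ≤ 4.)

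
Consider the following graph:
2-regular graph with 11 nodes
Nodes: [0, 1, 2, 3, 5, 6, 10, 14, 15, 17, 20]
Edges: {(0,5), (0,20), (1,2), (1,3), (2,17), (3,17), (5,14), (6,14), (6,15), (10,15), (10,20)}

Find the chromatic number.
χ(G) = 3

Clique number ω(G) = 2 (lower bound: χ ≥ ω).
Odd cycle [0, 5, 14, 6, 15, 10, 20] needs 3 colors (χ ≥ 3).
The coloring below uses 3 colors, so χ(G) = 3.
A valid 3-coloring: color 1: [1, 5, 6, 10, 17]; color 2: [0, 2, 3, 14, 15]; color 3: [20].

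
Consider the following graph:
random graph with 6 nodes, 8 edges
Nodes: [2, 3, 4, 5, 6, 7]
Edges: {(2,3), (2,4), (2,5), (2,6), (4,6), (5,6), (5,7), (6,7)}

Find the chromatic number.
Clique number ω(G) = 3 (lower bound: χ ≥ ω).
The clique on [2, 4, 6] has size 3, forcing χ ≥ 3, and the coloring below uses 3 colors, so χ(G) = 3.
A valid 3-coloring: color 1: [3, 6]; color 2: [2, 7]; color 3: [4, 5].

χ(G) = 3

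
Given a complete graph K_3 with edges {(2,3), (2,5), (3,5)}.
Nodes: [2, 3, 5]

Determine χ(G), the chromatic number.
χ(G) = 3

Clique number ω(G) = 3 (lower bound: χ ≥ ω).
The clique on [2, 3, 5] has size 3, forcing χ ≥ 3, and the coloring below uses 3 colors, so χ(G) = 3.
A valid 3-coloring: color 1: [5]; color 2: [2]; color 3: [3].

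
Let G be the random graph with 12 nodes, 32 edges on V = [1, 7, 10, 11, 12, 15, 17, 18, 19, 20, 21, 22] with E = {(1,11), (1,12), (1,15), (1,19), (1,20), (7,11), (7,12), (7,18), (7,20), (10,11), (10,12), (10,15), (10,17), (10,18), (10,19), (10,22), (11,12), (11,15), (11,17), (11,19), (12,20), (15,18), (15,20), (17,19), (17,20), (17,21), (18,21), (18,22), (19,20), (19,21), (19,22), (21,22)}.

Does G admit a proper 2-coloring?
The clique on vertices [10, 11, 17, 19] has size 4 > 2, so it alone needs 4 colors.

No, G is not 2-colorable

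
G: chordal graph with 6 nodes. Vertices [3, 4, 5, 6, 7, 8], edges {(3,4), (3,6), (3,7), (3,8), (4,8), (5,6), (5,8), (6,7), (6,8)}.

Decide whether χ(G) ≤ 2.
No, G is not 2-colorable

The clique on vertices [3, 4, 8] has size 3 > 2, so it alone needs 3 colors.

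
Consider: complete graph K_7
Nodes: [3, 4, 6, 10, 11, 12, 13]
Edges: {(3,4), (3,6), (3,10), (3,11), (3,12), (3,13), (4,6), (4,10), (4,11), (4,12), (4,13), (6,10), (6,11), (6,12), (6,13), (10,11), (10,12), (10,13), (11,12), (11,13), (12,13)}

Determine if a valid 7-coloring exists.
A valid 7-coloring: color 1: [12]; color 2: [13]; color 3: [10]; color 4: [4]; color 5: [11]; color 6: [6]; color 7: [3].
(χ(G) = 7 ≤ 7.)

Yes, G is 7-colorable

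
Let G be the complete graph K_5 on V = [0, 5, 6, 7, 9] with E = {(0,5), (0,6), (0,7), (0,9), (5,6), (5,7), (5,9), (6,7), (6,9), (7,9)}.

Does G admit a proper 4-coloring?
The clique on vertices [0, 5, 6, 7, 9] has size 5 > 4, so it alone needs 5 colors.

No, G is not 4-colorable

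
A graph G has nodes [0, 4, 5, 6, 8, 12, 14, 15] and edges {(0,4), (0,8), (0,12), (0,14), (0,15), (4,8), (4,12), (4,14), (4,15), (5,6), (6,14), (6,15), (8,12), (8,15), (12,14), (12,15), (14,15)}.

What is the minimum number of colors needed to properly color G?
Clique number ω(G) = 5 (lower bound: χ ≥ ω).
The clique on [0, 4, 8, 12, 15] has size 5, forcing χ ≥ 5, and the coloring below uses 5 colors, so χ(G) = 5.
A valid 5-coloring: color 1: [5, 15]; color 2: [4, 6]; color 3: [8, 14]; color 4: [0]; color 5: [12].

χ(G) = 5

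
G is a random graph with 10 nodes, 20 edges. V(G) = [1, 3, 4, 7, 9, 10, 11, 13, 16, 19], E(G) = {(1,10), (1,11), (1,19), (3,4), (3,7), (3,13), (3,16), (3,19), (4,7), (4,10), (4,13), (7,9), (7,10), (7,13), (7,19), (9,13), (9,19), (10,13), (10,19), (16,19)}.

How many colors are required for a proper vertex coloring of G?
Clique number ω(G) = 4 (lower bound: χ ≥ ω).
The clique on [4, 7, 10, 13] has size 4, forcing χ ≥ 4, and the coloring below uses 4 colors, so χ(G) = 4.
A valid 4-coloring: color 1: [1, 7, 16]; color 2: [11, 13, 19]; color 3: [3, 9, 10]; color 4: [4].

χ(G) = 4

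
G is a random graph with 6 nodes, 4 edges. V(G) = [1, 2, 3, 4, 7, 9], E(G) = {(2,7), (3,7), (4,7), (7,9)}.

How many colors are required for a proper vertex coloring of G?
Clique number ω(G) = 2 (lower bound: χ ≥ ω).
The graph is bipartite (no odd cycle), so 2 colors suffice: χ(G) = 2.
A valid 2-coloring: color 1: [1, 7]; color 2: [2, 3, 4, 9].

χ(G) = 2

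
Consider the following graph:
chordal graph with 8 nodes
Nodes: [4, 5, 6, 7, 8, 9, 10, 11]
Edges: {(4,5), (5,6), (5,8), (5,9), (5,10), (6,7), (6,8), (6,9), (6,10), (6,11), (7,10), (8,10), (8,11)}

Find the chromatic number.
Clique number ω(G) = 4 (lower bound: χ ≥ ω).
The clique on [5, 6, 8, 10] has size 4, forcing χ ≥ 4, and the coloring below uses 4 colors, so χ(G) = 4.
A valid 4-coloring: color 1: [4, 6]; color 2: [5, 7, 11]; color 3: [8, 9]; color 4: [10].

χ(G) = 4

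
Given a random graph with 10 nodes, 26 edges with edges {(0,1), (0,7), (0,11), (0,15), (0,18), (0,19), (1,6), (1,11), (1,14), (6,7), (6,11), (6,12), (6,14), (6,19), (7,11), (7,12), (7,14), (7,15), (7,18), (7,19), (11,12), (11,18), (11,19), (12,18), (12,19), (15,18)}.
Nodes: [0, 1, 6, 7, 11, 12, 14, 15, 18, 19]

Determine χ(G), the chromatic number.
Clique number ω(G) = 5 (lower bound: χ ≥ ω).
The clique on [6, 7, 11, 12, 19] has size 5, forcing χ ≥ 5, and the coloring below uses 5 colors, so χ(G) = 5.
A valid 5-coloring: color 1: [1, 7]; color 2: [11, 14, 15]; color 3: [0, 6]; color 4: [18, 19]; color 5: [12].

χ(G) = 5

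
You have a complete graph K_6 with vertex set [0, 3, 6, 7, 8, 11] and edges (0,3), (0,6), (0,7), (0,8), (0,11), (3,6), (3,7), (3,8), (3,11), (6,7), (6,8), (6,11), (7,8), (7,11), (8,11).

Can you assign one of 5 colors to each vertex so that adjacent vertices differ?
No, G is not 5-colorable

The clique on vertices [0, 3, 6, 7, 8, 11] has size 6 > 5, so it alone needs 6 colors.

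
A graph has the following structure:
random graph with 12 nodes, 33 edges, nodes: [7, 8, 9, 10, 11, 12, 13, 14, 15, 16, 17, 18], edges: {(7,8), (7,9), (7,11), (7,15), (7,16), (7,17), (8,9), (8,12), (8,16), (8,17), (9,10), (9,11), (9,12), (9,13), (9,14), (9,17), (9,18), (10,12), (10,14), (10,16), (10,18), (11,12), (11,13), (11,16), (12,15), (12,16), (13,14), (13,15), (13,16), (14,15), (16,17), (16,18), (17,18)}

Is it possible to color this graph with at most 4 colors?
Yes, G is 4-colorable

A valid 4-coloring: color 1: [9, 15, 16]; color 2: [7, 12, 14, 18]; color 3: [10, 13, 17]; color 4: [8, 11].
(χ(G) = 4 ≤ 4.)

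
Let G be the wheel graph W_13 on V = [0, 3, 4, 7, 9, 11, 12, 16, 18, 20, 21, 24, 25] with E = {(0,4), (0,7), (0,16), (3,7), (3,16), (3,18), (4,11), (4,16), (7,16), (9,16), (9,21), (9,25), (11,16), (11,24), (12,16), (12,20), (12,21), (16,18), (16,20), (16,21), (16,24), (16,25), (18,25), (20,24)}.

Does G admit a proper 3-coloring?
Yes, G is 3-colorable

A valid 3-coloring: color 1: [16]; color 2: [4, 7, 9, 12, 18, 24]; color 3: [0, 3, 11, 20, 21, 25].
(χ(G) = 3 ≤ 3.)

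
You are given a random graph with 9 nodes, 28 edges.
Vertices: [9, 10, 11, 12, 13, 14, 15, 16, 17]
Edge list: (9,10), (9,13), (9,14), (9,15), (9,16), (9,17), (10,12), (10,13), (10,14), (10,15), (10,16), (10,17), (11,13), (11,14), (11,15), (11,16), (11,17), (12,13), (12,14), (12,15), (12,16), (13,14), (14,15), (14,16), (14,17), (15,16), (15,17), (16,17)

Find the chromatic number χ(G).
Clique number ω(G) = 6 (lower bound: χ ≥ ω).
The clique on [9, 10, 14, 15, 16, 17] has size 6, forcing χ ≥ 6, and the coloring below uses 6 colors, so χ(G) = 6.
A valid 6-coloring: color 1: [14]; color 2: [13, 15]; color 3: [16]; color 4: [10, 11]; color 5: [12, 17]; color 6: [9].

χ(G) = 6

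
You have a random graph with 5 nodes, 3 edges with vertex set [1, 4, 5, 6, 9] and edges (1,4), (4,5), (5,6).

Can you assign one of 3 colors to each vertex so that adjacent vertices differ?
Yes, G is 3-colorable

A valid 3-coloring: color 1: [4, 6, 9]; color 2: [1, 5].
(χ(G) = 2 ≤ 3.)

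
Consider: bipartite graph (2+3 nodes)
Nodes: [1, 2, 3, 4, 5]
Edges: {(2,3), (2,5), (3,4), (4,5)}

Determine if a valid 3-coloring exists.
A valid 3-coloring: color 1: [1, 2, 4]; color 2: [3, 5].
(χ(G) = 2 ≤ 3.)

Yes, G is 3-colorable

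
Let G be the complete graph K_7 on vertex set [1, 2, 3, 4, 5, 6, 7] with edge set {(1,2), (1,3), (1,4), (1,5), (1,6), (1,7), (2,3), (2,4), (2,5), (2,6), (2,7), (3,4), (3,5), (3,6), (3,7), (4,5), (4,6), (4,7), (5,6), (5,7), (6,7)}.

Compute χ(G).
χ(G) = 7

Clique number ω(G) = 7 (lower bound: χ ≥ ω).
The clique on [1, 2, 3, 4, 5, 6, 7] has size 7, forcing χ ≥ 7, and the coloring below uses 7 colors, so χ(G) = 7.
A valid 7-coloring: color 1: [6]; color 2: [7]; color 3: [1]; color 4: [5]; color 5: [3]; color 6: [2]; color 7: [4].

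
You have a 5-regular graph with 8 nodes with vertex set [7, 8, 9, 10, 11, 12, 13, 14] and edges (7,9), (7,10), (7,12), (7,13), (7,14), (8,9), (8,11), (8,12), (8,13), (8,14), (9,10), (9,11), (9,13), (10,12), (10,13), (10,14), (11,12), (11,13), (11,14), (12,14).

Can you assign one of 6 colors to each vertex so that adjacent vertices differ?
A valid 6-coloring: color 1: [13, 14]; color 2: [8, 10]; color 3: [7, 11]; color 4: [9, 12].
(χ(G) = 4 ≤ 6.)

Yes, G is 6-colorable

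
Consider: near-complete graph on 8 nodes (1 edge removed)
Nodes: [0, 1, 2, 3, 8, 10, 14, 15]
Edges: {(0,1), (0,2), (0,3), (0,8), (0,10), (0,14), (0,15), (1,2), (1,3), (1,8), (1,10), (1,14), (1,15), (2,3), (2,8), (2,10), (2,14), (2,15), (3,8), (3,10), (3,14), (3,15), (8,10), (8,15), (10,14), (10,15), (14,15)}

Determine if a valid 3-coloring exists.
The clique on vertices [0, 1, 2, 3, 8, 10, 15] has size 7 > 3, so it alone needs 7 colors.

No, G is not 3-colorable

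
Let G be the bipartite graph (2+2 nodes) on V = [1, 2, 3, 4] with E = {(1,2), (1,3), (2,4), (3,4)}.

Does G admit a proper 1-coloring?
No, G is not 1-colorable

Edge (1,2) forces its endpoints to differ, so 1 color is not enough.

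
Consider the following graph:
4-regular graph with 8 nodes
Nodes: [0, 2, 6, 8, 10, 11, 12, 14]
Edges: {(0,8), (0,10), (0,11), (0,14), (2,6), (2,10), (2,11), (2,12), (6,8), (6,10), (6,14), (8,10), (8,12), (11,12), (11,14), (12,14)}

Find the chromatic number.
Clique number ω(G) = 3 (lower bound: χ ≥ ω).
The clique on [0, 8, 10] has size 3, forcing χ ≥ 3, and the coloring below uses 3 colors, so χ(G) = 3.
A valid 3-coloring: color 1: [10, 11]; color 2: [0, 6, 12]; color 3: [2, 8, 14].

χ(G) = 3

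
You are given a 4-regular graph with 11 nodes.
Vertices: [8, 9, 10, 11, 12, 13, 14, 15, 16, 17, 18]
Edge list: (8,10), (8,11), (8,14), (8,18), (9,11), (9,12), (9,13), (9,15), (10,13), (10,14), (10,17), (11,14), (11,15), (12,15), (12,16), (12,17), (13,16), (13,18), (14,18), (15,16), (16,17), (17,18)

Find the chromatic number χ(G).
χ(G) = 3

Clique number ω(G) = 3 (lower bound: χ ≥ ω).
The clique on [8, 11, 14] has size 3, forcing χ ≥ 3, and the coloring below uses 3 colors, so χ(G) = 3.
A valid 3-coloring: color 1: [10, 11, 12, 18]; color 2: [8, 13, 15, 17]; color 3: [9, 14, 16].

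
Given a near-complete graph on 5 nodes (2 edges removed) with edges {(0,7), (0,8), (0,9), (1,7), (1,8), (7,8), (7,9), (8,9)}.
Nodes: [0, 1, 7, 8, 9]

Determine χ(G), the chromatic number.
χ(G) = 4

Clique number ω(G) = 4 (lower bound: χ ≥ ω).
The clique on [0, 7, 8, 9] has size 4, forcing χ ≥ 4, and the coloring below uses 4 colors, so χ(G) = 4.
A valid 4-coloring: color 1: [8]; color 2: [7]; color 3: [0, 1]; color 4: [9].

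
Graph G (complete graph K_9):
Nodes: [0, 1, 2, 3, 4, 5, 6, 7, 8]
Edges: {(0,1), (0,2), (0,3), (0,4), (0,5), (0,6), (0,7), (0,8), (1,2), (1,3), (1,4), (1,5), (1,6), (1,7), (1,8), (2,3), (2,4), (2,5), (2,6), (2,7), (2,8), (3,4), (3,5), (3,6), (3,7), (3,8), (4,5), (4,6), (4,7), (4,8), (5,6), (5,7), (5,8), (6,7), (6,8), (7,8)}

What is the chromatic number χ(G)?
χ(G) = 9

Clique number ω(G) = 9 (lower bound: χ ≥ ω).
The clique on [0, 1, 2, 3, 4, 5, 6, 7, 8] has size 9, forcing χ ≥ 9, and the coloring below uses 9 colors, so χ(G) = 9.
A valid 9-coloring: color 1: [3]; color 2: [8]; color 3: [1]; color 4: [0]; color 5: [7]; color 6: [6]; color 7: [2]; color 8: [5]; color 9: [4].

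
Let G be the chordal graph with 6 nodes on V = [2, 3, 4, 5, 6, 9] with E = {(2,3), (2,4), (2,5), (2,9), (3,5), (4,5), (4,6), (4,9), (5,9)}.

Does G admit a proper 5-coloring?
A valid 5-coloring: color 1: [5, 6]; color 2: [2]; color 3: [3, 4]; color 4: [9].
(χ(G) = 4 ≤ 5.)

Yes, G is 5-colorable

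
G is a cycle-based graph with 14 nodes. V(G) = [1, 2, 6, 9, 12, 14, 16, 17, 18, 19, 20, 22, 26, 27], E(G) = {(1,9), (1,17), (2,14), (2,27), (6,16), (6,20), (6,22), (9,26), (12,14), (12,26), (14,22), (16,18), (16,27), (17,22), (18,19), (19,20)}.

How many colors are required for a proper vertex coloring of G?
Clique number ω(G) = 2 (lower bound: χ ≥ ω).
Odd cycle [1, 9, 26, 12, 14, 22, 17] needs 3 colors (χ ≥ 3).
The coloring below uses 3 colors, so χ(G) = 3.
A valid 3-coloring: color 1: [1, 2, 16, 19, 22, 26]; color 2: [6, 9, 14, 17, 18, 27]; color 3: [12, 20].

χ(G) = 3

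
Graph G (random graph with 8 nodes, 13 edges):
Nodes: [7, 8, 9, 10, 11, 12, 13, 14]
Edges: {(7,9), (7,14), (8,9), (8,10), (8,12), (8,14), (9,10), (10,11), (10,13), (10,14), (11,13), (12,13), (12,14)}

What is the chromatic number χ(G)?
χ(G) = 3

Clique number ω(G) = 3 (lower bound: χ ≥ ω).
The clique on [8, 9, 10] has size 3, forcing χ ≥ 3, and the coloring below uses 3 colors, so χ(G) = 3.
A valid 3-coloring: color 1: [7, 10, 12]; color 2: [9, 13, 14]; color 3: [8, 11].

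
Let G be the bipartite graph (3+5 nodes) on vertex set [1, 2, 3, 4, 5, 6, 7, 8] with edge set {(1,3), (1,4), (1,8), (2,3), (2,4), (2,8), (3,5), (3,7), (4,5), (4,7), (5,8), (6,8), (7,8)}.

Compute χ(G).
Clique number ω(G) = 2 (lower bound: χ ≥ ω).
The graph is bipartite (no odd cycle), so 2 colors suffice: χ(G) = 2.
A valid 2-coloring: color 1: [3, 4, 8]; color 2: [1, 2, 5, 6, 7].

χ(G) = 2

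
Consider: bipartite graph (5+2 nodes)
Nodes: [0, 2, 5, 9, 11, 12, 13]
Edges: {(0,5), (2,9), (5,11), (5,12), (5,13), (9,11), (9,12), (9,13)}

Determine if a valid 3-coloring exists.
A valid 3-coloring: color 1: [5, 9]; color 2: [0, 2, 11, 12, 13].
(χ(G) = 2 ≤ 3.)

Yes, G is 3-colorable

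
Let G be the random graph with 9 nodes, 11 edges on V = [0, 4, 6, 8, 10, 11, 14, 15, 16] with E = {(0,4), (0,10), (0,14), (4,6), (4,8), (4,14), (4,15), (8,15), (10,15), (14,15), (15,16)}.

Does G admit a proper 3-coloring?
Yes, G is 3-colorable

A valid 3-coloring: color 1: [4, 10, 11, 16]; color 2: [0, 6, 15]; color 3: [8, 14].
(χ(G) = 3 ≤ 3.)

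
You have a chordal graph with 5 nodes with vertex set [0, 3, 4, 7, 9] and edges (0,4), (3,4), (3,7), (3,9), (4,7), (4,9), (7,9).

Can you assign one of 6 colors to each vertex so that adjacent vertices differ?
A valid 6-coloring: color 1: [4]; color 2: [0, 3]; color 3: [9]; color 4: [7].
(χ(G) = 4 ≤ 6.)

Yes, G is 6-colorable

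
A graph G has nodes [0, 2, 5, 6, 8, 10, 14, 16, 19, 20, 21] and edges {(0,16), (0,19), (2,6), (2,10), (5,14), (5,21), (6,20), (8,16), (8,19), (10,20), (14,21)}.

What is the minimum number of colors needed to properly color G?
χ(G) = 3

Clique number ω(G) = 3 (lower bound: χ ≥ ω).
The clique on [5, 14, 21] has size 3, forcing χ ≥ 3, and the coloring below uses 3 colors, so χ(G) = 3.
A valid 3-coloring: color 1: [0, 2, 5, 8, 20]; color 2: [6, 10, 14, 16, 19]; color 3: [21].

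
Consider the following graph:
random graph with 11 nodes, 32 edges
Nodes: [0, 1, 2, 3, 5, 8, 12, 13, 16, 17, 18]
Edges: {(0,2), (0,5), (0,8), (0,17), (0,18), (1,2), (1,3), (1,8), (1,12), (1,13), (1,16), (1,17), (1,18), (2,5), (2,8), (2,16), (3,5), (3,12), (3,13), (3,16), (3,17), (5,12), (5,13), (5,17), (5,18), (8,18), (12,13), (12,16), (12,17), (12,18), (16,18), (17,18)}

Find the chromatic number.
χ(G) = 4

Clique number ω(G) = 4 (lower bound: χ ≥ ω).
The clique on [0, 5, 17, 18] has size 4, forcing χ ≥ 4, and the coloring below uses 4 colors, so χ(G) = 4.
A valid 4-coloring: color 1: [1, 5]; color 2: [2, 3, 18]; color 3: [0, 12]; color 4: [8, 13, 16, 17].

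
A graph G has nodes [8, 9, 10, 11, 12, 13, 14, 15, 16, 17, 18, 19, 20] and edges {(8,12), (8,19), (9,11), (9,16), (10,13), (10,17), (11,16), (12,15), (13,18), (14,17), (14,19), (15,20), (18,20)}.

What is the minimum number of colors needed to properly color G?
Clique number ω(G) = 3 (lower bound: χ ≥ ω).
The clique on [9, 11, 16] has size 3, forcing χ ≥ 3, and the coloring below uses 3 colors, so χ(G) = 3.
A valid 3-coloring: color 1: [8, 9, 10, 14, 15, 18]; color 2: [12, 13, 16, 17, 19, 20]; color 3: [11].

χ(G) = 3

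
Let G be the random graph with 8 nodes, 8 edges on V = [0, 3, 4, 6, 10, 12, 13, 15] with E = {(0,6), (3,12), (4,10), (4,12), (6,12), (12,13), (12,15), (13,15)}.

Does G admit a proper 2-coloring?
No, G is not 2-colorable

The clique on vertices [12, 13, 15] has size 3 > 2, so it alone needs 3 colors.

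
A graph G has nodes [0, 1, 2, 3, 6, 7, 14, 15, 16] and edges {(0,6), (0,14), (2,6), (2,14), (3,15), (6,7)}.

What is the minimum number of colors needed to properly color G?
Clique number ω(G) = 2 (lower bound: χ ≥ ω).
The graph is bipartite (no odd cycle), so 2 colors suffice: χ(G) = 2.
A valid 2-coloring: color 1: [1, 3, 6, 14, 16]; color 2: [0, 2, 7, 15].

χ(G) = 2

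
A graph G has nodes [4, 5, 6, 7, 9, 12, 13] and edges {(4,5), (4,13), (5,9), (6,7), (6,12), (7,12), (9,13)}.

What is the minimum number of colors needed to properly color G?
Clique number ω(G) = 3 (lower bound: χ ≥ ω).
The clique on [6, 7, 12] has size 3, forcing χ ≥ 3, and the coloring below uses 3 colors, so χ(G) = 3.
A valid 3-coloring: color 1: [5, 12, 13]; color 2: [4, 6, 9]; color 3: [7].

χ(G) = 3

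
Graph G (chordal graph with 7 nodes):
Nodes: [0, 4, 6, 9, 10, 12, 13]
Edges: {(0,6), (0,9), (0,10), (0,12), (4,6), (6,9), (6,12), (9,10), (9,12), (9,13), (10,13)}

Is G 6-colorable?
Yes, G is 6-colorable

A valid 6-coloring: color 1: [4, 9]; color 2: [6, 10]; color 3: [0, 13]; color 4: [12].
(χ(G) = 4 ≤ 6.)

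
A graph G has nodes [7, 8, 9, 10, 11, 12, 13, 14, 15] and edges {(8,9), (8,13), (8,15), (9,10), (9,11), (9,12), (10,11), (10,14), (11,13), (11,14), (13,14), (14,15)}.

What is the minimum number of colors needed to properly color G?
Clique number ω(G) = 3 (lower bound: χ ≥ ω).
The clique on [9, 10, 11] has size 3, forcing χ ≥ 3, and the coloring below uses 3 colors, so χ(G) = 3.
A valid 3-coloring: color 1: [7, 9, 14]; color 2: [8, 11, 12]; color 3: [10, 13, 15].

χ(G) = 3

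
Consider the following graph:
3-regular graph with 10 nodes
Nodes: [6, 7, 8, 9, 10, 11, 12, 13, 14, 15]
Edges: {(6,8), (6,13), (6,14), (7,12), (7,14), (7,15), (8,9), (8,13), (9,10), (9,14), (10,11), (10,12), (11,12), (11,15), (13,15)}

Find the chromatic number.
Clique number ω(G) = 3 (lower bound: χ ≥ ω).
The clique on [6, 8, 13] has size 3, forcing χ ≥ 3, and the coloring below uses 3 colors, so χ(G) = 3.
A valid 3-coloring: color 1: [12, 13, 14]; color 2: [6, 7, 9, 11]; color 3: [8, 10, 15].

χ(G) = 3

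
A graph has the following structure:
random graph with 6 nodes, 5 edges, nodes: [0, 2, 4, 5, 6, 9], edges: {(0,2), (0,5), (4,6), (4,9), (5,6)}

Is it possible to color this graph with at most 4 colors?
Yes, G is 4-colorable

A valid 4-coloring: color 1: [0, 6, 9]; color 2: [2, 4, 5].
(χ(G) = 2 ≤ 4.)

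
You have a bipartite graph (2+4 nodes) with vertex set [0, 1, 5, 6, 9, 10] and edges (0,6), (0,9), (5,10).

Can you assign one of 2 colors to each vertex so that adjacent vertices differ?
Yes, G is 2-colorable

A valid 2-coloring: color 1: [0, 1, 5]; color 2: [6, 9, 10].
(χ(G) = 2 ≤ 2.)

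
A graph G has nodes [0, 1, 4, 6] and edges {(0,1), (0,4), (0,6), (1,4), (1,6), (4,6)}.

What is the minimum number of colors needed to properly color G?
Clique number ω(G) = 4 (lower bound: χ ≥ ω).
The clique on [0, 1, 4, 6] has size 4, forcing χ ≥ 4, and the coloring below uses 4 colors, so χ(G) = 4.
A valid 4-coloring: color 1: [4]; color 2: [6]; color 3: [1]; color 4: [0].

χ(G) = 4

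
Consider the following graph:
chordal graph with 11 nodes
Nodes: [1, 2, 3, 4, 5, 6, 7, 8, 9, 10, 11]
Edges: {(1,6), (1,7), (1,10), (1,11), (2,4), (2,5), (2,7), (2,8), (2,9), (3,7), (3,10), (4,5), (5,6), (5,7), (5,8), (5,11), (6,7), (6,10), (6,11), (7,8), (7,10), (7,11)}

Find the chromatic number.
Clique number ω(G) = 4 (lower bound: χ ≥ ω).
The clique on [1, 6, 7, 10] has size 4, forcing χ ≥ 4, and the coloring below uses 4 colors, so χ(G) = 4.
A valid 4-coloring: color 1: [4, 7, 9]; color 2: [1, 3, 5]; color 3: [2, 6]; color 4: [8, 10, 11].

χ(G) = 4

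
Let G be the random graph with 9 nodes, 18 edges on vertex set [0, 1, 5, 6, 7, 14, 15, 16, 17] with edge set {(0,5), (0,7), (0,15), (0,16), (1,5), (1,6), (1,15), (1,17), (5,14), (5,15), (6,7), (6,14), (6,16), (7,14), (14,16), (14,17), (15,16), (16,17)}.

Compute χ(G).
χ(G) = 3

Clique number ω(G) = 3 (lower bound: χ ≥ ω).
The clique on [0, 15, 16] has size 3, forcing χ ≥ 3, and the coloring below uses 3 colors, so χ(G) = 3.
A valid 3-coloring: color 1: [5, 7, 16]; color 2: [0, 1, 14]; color 3: [6, 15, 17].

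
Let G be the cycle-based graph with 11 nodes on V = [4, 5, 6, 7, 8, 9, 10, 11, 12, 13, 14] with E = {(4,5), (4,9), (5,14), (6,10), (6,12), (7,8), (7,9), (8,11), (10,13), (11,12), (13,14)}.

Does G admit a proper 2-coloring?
Odd cycle [11, 12, 6, 10, 13, 14, 5, 4, 9, 7, 8] needs 3 colors (χ ≥ 3).
Hence χ(G) ≥ 3 > 2, so no proper 2-coloring exists.

No, G is not 2-colorable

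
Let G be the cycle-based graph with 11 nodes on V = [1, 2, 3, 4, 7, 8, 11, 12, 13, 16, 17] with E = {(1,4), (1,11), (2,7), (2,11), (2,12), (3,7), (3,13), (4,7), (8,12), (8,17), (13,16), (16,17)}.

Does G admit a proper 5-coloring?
A valid 5-coloring: color 1: [7, 11, 12, 13, 17]; color 2: [1, 2, 3, 8, 16]; color 3: [4].
(χ(G) = 3 ≤ 5.)

Yes, G is 5-colorable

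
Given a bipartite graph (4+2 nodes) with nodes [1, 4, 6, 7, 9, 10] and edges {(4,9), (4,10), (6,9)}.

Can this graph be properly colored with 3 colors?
A valid 3-coloring: color 1: [1, 7, 9, 10]; color 2: [4, 6].
(χ(G) = 2 ≤ 3.)

Yes, G is 3-colorable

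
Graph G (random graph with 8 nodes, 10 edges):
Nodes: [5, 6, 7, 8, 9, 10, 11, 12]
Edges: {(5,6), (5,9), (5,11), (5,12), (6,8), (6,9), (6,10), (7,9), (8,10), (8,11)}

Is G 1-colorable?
The clique on vertices [6, 8, 10] has size 3 > 1, so it alone needs 3 colors.

No, G is not 1-colorable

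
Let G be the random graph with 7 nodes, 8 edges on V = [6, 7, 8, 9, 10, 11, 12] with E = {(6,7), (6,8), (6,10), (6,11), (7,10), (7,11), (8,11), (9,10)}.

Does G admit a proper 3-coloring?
Yes, G is 3-colorable

A valid 3-coloring: color 1: [6, 9, 12]; color 2: [10, 11]; color 3: [7, 8].
(χ(G) = 3 ≤ 3.)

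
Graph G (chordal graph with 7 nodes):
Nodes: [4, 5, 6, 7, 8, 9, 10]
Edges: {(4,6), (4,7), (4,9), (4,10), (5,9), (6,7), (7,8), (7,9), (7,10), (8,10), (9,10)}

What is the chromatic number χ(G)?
χ(G) = 4

Clique number ω(G) = 4 (lower bound: χ ≥ ω).
The clique on [4, 7, 9, 10] has size 4, forcing χ ≥ 4, and the coloring below uses 4 colors, so χ(G) = 4.
A valid 4-coloring: color 1: [5, 7]; color 2: [4, 8]; color 3: [6, 10]; color 4: [9].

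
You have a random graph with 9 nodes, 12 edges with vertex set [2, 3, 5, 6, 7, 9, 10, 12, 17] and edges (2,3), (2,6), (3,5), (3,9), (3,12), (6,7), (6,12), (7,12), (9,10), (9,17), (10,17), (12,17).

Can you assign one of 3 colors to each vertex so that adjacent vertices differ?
A valid 3-coloring: color 1: [2, 5, 9, 12]; color 2: [3, 6, 17]; color 3: [7, 10].
(χ(G) = 3 ≤ 3.)

Yes, G is 3-colorable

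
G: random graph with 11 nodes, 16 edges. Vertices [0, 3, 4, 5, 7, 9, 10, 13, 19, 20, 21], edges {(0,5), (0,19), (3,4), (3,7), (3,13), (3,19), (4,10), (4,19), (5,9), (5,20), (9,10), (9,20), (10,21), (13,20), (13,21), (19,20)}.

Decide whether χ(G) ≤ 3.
A valid 3-coloring: color 1: [0, 3, 10, 20]; color 2: [5, 7, 19, 21]; color 3: [4, 9, 13].
(χ(G) = 3 ≤ 3.)

Yes, G is 3-colorable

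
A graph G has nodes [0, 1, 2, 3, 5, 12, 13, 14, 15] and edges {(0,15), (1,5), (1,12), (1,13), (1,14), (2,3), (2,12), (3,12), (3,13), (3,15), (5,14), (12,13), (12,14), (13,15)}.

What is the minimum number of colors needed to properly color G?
χ(G) = 3

Clique number ω(G) = 3 (lower bound: χ ≥ ω).
The clique on [1, 12, 13] has size 3, forcing χ ≥ 3, and the coloring below uses 3 colors, so χ(G) = 3.
A valid 3-coloring: color 1: [5, 12, 15]; color 2: [0, 1, 3]; color 3: [2, 13, 14].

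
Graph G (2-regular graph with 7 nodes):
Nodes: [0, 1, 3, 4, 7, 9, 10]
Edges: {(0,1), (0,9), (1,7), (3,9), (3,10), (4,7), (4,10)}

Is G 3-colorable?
A valid 3-coloring: color 1: [0, 3, 4]; color 2: [1, 9, 10]; color 3: [7].
(χ(G) = 3 ≤ 3.)

Yes, G is 3-colorable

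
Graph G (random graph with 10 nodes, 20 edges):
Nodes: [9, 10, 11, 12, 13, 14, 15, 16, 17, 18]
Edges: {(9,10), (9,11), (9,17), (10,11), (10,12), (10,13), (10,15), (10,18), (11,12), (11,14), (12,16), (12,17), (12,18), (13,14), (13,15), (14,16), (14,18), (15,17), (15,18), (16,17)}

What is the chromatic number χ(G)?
Clique number ω(G) = 3 (lower bound: χ ≥ ω).
The clique on [12, 16, 17] has size 3, forcing χ ≥ 3, and the coloring below uses 3 colors, so χ(G) = 3.
A valid 3-coloring: color 1: [10, 16]; color 2: [9, 12, 14, 15]; color 3: [11, 13, 17, 18].

χ(G) = 3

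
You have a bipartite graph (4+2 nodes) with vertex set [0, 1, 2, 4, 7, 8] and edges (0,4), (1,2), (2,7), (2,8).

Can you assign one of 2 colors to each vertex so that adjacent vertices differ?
A valid 2-coloring: color 1: [2, 4]; color 2: [0, 1, 7, 8].
(χ(G) = 2 ≤ 2.)

Yes, G is 2-colorable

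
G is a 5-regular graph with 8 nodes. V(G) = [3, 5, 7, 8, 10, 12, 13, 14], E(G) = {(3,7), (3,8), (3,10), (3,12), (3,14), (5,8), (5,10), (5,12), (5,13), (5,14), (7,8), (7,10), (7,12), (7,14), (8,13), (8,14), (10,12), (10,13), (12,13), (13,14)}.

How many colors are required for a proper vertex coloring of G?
Clique number ω(G) = 4 (lower bound: χ ≥ ω).
The clique on [5, 8, 13, 14] has size 4, forcing χ ≥ 4, and the coloring below uses 4 colors, so χ(G) = 4.
A valid 4-coloring: color 1: [12, 14]; color 2: [5, 7]; color 3: [8, 10]; color 4: [3, 13].

χ(G) = 4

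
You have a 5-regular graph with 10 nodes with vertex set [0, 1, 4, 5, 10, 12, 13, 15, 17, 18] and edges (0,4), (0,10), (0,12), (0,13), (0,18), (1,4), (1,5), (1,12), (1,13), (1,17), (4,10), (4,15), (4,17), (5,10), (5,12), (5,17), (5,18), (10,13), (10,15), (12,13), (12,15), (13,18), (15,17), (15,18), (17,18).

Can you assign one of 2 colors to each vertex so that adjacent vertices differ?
No, G is not 2-colorable

The clique on vertices [0, 4, 10] has size 3 > 2, so it alone needs 3 colors.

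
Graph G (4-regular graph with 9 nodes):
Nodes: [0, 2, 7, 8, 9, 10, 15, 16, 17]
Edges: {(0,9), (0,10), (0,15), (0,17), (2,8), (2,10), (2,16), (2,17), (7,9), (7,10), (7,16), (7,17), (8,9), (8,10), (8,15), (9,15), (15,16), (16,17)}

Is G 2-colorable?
No, G is not 2-colorable

The clique on vertices [0, 9, 15] has size 3 > 2, so it alone needs 3 colors.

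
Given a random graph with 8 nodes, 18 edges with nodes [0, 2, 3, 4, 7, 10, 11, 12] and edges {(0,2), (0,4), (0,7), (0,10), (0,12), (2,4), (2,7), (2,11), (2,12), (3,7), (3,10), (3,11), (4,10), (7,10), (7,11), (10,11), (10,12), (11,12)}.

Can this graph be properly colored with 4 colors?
Yes, G is 4-colorable

A valid 4-coloring: color 1: [2, 10]; color 2: [0, 11]; color 3: [4, 7, 12]; color 4: [3].
(χ(G) = 4 ≤ 4.)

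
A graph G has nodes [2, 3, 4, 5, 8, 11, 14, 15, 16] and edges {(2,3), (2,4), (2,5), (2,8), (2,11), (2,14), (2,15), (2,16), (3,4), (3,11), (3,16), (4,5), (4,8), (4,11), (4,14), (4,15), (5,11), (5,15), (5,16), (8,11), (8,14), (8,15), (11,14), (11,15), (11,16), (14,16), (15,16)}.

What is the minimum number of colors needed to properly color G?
χ(G) = 5

Clique number ω(G) = 5 (lower bound: χ ≥ ω).
The clique on [2, 5, 11, 15, 16] has size 5, forcing χ ≥ 5, and the coloring below uses 5 colors, so χ(G) = 5.
A valid 5-coloring: color 1: [2]; color 2: [11]; color 3: [4, 16]; color 4: [3, 14, 15]; color 5: [5, 8].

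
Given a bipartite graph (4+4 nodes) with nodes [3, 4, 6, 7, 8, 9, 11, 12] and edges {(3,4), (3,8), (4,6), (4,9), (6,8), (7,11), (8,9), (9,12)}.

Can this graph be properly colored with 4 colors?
Yes, G is 4-colorable

A valid 4-coloring: color 1: [4, 7, 8, 12]; color 2: [3, 6, 9, 11].
(χ(G) = 2 ≤ 4.)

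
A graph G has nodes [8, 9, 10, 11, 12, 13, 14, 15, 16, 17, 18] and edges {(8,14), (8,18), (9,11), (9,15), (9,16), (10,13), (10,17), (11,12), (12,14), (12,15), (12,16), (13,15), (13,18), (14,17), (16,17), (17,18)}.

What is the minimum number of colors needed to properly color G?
χ(G) = 2

Clique number ω(G) = 2 (lower bound: χ ≥ ω).
The graph is bipartite (no odd cycle), so 2 colors suffice: χ(G) = 2.
A valid 2-coloring: color 1: [8, 9, 12, 13, 17]; color 2: [10, 11, 14, 15, 16, 18].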